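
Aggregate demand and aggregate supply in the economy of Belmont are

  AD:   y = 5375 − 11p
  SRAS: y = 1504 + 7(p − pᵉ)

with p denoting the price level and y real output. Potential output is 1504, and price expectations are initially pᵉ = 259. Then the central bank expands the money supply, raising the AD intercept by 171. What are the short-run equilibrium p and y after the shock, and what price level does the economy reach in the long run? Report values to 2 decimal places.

Short run: p = 325.28, y = 1967.94. Long run: p = 367.45.

AD shifts right: new AD is y = 5546 − 11p. With pᵉ = 259, SRAS is y = 7p − 309.
Short run: 5546 − 11p = 7p − 309 gives 5855 = 18p, so p = 325.28 and y = 5546 − 11p = 1967.94.
y = 1967.94 is above potential 1504; expectations adjust and SRAS shifts left until y = 1504.
Long run: on the new AD curve, 1504 = 5546 − 11p gives p = 367.45.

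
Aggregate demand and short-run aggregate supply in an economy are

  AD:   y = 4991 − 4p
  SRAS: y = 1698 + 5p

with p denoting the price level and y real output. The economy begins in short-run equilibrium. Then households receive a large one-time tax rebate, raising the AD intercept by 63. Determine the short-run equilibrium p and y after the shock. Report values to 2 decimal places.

p = 372.89, y = 3562.44

This is a positive demand shock: AD shifts right.
New AD: y = 5054 − 4p.
Set AD = SRAS: 5054 − 4p = 1698 + 5p, so 3356 = 9p and p = 372.89.
Substituting into AD, y = 3562.44.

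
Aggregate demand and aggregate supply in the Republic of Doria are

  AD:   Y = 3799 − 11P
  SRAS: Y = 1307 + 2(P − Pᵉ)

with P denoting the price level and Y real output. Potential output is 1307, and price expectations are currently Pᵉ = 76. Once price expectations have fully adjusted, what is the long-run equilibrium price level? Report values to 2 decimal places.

Short run: with Pᵉ = 76, SRAS is Y = 1155 + 2P. Setting AD = SRAS gives 2644 = 13P, so P = 203.38 and Y = 3799 − 11P = 1561.77.
Output 1561.77 is above potential 1307, so over time expected prices rise and SRAS shifts left until Y returns to 1307.
Long run: Y = 1307 on the AD curve gives 1307 = 3799 − 11P, so P = 226.55.

Long-run P = 226.55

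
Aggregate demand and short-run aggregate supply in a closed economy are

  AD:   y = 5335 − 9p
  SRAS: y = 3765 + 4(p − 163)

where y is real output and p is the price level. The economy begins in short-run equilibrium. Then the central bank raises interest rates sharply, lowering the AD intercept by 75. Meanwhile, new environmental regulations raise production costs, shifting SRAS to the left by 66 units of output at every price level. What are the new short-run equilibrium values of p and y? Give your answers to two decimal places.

After both shocks: AD is y = 5260 − 9p and SRAS is y = 3047 + 4p.
Setting them equal: 2213 = 13p, so p = 170.23.
Substituting into AD, y = 3727.92.

p = 170.23, y = 3727.92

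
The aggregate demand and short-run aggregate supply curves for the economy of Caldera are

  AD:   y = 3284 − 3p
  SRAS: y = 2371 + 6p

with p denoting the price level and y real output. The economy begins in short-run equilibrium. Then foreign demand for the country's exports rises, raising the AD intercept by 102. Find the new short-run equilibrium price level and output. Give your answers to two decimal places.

p = 112.78, y = 3047.67

This is a positive demand shock: AD shifts right.
New AD: y = 3386 − 3p.
Set AD = SRAS: 3386 − 3p = 2371 + 6p, so 1015 = 9p and p = 112.78.
Substituting into AD, y = 3047.67.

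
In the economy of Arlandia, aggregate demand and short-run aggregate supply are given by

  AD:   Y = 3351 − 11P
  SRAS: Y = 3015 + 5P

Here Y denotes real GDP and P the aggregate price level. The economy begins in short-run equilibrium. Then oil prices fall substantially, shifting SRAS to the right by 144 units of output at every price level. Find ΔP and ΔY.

This is a positive supply shock: SRAS shifts right.
New SRAS: Y = 3159 + 5P.
Set AD = SRAS: 3351 − 11P = 3159 + 5P, so 192 = 16P and P = 12.
Y = 3351 − 11·12 = 3219.
Initially P = 21, Y = 3120, so ΔP = -9 and ΔY = +99.

ΔP = -9, ΔY = +99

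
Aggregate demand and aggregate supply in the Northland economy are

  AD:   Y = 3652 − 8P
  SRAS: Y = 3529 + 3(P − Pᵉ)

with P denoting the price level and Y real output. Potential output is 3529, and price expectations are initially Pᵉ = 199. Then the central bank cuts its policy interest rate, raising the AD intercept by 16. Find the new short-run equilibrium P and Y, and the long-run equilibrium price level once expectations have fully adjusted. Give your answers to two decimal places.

Short run: P = 66.91, Y = 3132.73. Long run: P = 17.38.

AD shifts right: new AD is Y = 3668 − 8P. With Pᵉ = 199, SRAS is Y = 2932 + 3P.
Short run: 3668 − 8P = 2932 + 3P gives 736 = 11P, so P = 66.91 and Y = 3668 − 8P = 3132.73.
Y = 3132.73 is below potential 3529; expectations adjust and SRAS shifts right until Y = 3529.
Long run: on the new AD curve, 3529 = 3668 − 8P gives P = 17.38.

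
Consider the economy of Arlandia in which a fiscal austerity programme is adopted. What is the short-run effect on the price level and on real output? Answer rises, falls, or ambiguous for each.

Price level: falls; output: falls

This is a negative demand shock: AD shifts left.
Moving along the upward-sloping SRAS curve, P falls and Y falls.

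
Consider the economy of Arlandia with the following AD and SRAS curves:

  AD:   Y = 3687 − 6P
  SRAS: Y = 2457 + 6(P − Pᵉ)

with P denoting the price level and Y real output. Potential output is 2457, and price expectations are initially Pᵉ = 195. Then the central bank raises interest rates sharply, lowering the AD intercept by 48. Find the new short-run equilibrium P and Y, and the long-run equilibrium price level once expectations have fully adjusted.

AD shifts left: new AD is Y = 3639 − 6P. With Pᵉ = 195, SRAS is Y = 1287 + 6P.
Short run: 3639 − 6P = 1287 + 6P gives 2352 = 12P, so P = 196 and Y = 3639 − 6·196 = 2463.
Y = 2463 is above potential 2457; expectations adjust and SRAS shifts left until Y = 2457.
Long run: on the new AD curve, 2457 = 3639 − 6P gives P = 197.

Short run: P = 196, Y = 2463. Long run: P = 197.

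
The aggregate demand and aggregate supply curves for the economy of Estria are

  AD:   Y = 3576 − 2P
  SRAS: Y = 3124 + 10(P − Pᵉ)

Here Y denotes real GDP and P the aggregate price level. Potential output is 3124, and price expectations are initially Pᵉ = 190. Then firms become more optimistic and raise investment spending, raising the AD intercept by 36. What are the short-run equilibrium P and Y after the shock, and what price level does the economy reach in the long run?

Short run: P = 199, Y = 3214. Long run: P = 244.

AD shifts right: new AD is Y = 3612 − 2P. With Pᵉ = 190, SRAS is Y = 1224 + 10P.
Short run: 3612 − 2P = 1224 + 10P gives 2388 = 12P, so P = 199 and Y = 3612 − 2·199 = 3214.
Y = 3214 is above potential 3124; expectations adjust and SRAS shifts left until Y = 3124.
Long run: on the new AD curve, 3124 = 3612 − 2P gives P = 244.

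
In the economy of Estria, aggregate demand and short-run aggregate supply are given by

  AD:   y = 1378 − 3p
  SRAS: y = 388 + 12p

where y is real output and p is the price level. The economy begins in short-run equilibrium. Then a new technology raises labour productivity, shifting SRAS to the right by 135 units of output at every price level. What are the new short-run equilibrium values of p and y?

p = 57, y = 1207

This is a positive supply shock: SRAS shifts right.
New SRAS: y = 523 + 12p.
Set AD = SRAS: 1378 − 3p = 523 + 12p, so 855 = 15p and p = 57.
y = 1378 − 3·57 = 1207.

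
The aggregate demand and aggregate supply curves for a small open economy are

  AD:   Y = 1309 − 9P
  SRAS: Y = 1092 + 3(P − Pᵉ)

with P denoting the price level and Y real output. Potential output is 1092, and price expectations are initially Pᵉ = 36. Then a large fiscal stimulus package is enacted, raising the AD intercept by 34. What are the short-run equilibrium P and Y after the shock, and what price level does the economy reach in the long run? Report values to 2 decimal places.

AD shifts right: new AD is Y = 1343 − 9P. With Pᵉ = 36, SRAS is Y = 984 + 3P.
Short run: 1343 − 9P = 984 + 3P gives 359 = 12P, so P = 29.92 and Y = 1343 − 9P = 1073.75.
Y = 1073.75 is below potential 1092; expectations adjust and SRAS shifts right until Y = 1092.
Long run: on the new AD curve, 1092 = 1343 − 9P gives P = 27.89.

Short run: P = 29.92, Y = 1073.75. Long run: P = 27.89.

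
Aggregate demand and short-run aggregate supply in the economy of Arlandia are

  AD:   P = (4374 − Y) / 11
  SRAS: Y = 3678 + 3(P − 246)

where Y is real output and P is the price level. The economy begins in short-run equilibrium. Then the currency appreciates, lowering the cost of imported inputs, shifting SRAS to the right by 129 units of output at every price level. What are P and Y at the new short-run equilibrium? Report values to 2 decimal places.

P = 93.21, Y = 3348.64

This is a positive supply shock: SRAS shifts right.
New SRAS: Y = 3069 + 3P.
Set AD = SRAS: 4374 − 11P = 3069 + 3P, so 1305 = 14P and P = 93.21.
Substituting into AD, Y = 3348.64.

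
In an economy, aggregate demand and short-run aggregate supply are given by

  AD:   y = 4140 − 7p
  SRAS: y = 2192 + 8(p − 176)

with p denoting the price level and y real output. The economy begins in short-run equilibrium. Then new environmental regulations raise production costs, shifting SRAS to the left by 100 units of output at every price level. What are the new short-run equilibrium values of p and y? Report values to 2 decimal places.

This is a negative supply shock: SRAS shifts left.
New SRAS: y = 684 + 8p.
Set AD = SRAS: 4140 − 7p = 684 + 8p, so 3456 = 15p and p = 230.40.
Substituting into AD, y = 2527.20.

p = 230.40, y = 2527.20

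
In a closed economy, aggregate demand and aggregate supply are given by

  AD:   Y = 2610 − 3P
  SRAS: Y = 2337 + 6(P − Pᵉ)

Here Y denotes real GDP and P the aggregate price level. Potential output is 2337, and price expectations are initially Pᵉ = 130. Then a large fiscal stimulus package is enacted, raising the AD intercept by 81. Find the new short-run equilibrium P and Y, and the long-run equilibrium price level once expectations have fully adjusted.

AD shifts right: new AD is Y = 2691 − 3P. With Pᵉ = 130, SRAS is Y = 1557 + 6P.
Short run: 2691 − 3P = 1557 + 6P gives 1134 = 9P, so P = 126 and Y = 2691 − 3·126 = 2313.
Y = 2313 is below potential 2337; expectations adjust and SRAS shifts right until Y = 2337.
Long run: on the new AD curve, 2337 = 2691 − 3P gives P = 118.

Short run: P = 126, Y = 2313. Long run: P = 118.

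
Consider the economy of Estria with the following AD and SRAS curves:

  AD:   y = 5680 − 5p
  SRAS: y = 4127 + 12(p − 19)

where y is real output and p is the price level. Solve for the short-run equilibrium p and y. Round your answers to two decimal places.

p = 104.76, y = 5156.18

Write SRAS as y = 4127 + 12p − 228 = 3899 + 12p.
Set AD = SRAS: 5680 − 5p = 3899 + 12p, so 1781 = 17p and p = 104.76.
Substituting into AD, y = 5680 − 5p = 5156.18.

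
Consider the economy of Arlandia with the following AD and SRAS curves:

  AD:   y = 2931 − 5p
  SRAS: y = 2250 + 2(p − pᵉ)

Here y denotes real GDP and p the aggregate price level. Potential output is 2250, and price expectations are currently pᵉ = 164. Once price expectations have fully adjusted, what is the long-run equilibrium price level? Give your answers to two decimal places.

Long-run p = 136.20

Short run: with pᵉ = 164, SRAS is y = 1922 + 2p. Setting AD = SRAS gives 1009 = 7p, so p = 144.14 and y = 2931 − 5p = 2210.29.
Output 2210.29 is below potential 2250, so over time expected prices fall and SRAS shifts right until y returns to 2250.
Long run: y = 2250 on the AD curve gives 2250 = 2931 − 5p, so p = 136.20.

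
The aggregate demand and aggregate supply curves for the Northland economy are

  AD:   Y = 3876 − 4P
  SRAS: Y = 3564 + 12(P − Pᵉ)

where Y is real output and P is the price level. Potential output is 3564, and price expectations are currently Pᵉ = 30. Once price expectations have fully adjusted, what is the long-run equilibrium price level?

Short run: with Pᵉ = 30, SRAS is Y = 3204 + 12P. Setting AD = SRAS gives 672 = 16P, so P = 42 and Y = 3876 − 4·42 = 3708.
Output 3708 is above potential 3564, so over time expected prices rise and SRAS shifts left until Y returns to 3564.
Long run: Y = 3564 on the AD curve gives 3564 = 3876 − 4P, so P = 78.

Long-run P = 78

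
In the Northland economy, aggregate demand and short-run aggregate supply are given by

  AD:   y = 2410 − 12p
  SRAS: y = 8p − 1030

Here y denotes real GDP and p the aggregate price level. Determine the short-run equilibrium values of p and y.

p = 172, y = 346

Set AD = SRAS: 2410 − 12p = 8p − 1030, so 3440 = 20p and p = 172.
Then y = 2410 − 12·172 = 346.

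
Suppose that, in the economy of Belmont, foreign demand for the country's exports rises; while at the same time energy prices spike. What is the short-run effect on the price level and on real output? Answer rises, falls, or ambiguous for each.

The first event is a positive demand shock: AD shifts right, which by itself pushes P up and Y up.
The second is an adverse supply shock: SRAS shifts left, which by itself pushes P up and Y down.
Both shocks push P up, so P rises. The two shocks push Y in opposite directions, so the effect on Y is ambiguous.

Price level: rises; output: ambiguous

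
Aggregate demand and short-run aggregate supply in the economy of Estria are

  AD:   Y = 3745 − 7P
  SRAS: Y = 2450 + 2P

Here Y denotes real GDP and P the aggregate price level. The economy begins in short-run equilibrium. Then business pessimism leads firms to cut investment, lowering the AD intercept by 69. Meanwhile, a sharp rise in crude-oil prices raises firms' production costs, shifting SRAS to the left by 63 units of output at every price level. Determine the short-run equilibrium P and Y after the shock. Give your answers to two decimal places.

After both shocks: AD is Y = 3676 − 7P and SRAS is Y = 2387 + 2P.
Setting them equal: 1289 = 9P, so P = 143.22.
Substituting into AD, Y = 2673.44.

P = 143.22, Y = 2673.44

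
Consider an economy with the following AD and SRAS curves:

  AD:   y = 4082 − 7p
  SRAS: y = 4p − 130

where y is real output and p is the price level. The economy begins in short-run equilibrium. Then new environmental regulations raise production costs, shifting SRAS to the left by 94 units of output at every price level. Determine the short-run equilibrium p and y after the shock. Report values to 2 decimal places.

p = 391.45, y = 1341.82

This is a negative supply shock: SRAS shifts left.
New SRAS: y = 4p − 224.
Set AD = SRAS: 4082 − 7p = 4p − 224, so 4306 = 11p and p = 391.45.
Substituting into AD, y = 1341.82.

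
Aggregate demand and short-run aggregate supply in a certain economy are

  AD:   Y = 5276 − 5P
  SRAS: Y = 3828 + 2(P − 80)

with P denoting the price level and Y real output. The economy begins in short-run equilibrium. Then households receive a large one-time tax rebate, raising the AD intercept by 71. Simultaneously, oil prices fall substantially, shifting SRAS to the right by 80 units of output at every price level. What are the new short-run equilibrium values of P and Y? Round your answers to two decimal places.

After both shocks: AD is Y = 5347 − 5P and SRAS is Y = 3748 + 2P.
Setting them equal: 1599 = 7P, so P = 228.43.
Substituting into AD, Y = 4204.86.

P = 228.43, Y = 4204.86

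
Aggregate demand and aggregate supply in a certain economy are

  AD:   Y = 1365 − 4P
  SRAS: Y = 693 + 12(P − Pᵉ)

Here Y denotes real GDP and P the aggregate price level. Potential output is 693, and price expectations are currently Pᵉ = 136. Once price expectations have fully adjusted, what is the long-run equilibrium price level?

Short run: with Pᵉ = 136, SRAS is Y = 12P − 939. Setting AD = SRAS gives 2304 = 16P, so P = 144 and Y = 1365 − 4·144 = 789.
Output 789 is above potential 693, so over time expected prices rise and SRAS shifts left until Y returns to 693.
Long run: Y = 693 on the AD curve gives 693 = 1365 − 4P, so P = 168.

Long-run P = 168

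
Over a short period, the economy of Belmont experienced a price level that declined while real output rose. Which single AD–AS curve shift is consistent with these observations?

P fell and Y rose. An AD shift moves P and Y in the same direction; an SRAS shift moves them in opposite directions.
Here P and Y moved in opposite directions, so the SRAS curve shifted.
Since Y rose, SRAS shifted right.

SRAS shifted right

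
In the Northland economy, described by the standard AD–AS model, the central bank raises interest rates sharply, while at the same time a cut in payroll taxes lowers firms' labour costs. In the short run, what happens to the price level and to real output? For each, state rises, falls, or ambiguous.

Price level: falls; output: ambiguous

The first event is a negative demand shock: AD shifts left, which by itself pushes P down and Y down.
The second is a favourable supply shock: SRAS shifts right, which by itself pushes P down and Y up.
Both shocks push P down, so P falls. The two shocks push Y in opposite directions, so the effect on Y is ambiguous.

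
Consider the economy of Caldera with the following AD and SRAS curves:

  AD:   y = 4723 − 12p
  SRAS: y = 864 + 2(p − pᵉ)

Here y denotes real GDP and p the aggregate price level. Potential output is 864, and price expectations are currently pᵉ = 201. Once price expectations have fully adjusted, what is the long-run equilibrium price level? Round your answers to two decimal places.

Short run: with pᵉ = 201, SRAS is y = 462 + 2p. Setting AD = SRAS gives 4261 = 14p, so p = 304.36 and y = 4723 − 12p = 1070.71.
Output 1070.71 is above potential 864, so over time expected prices rise and SRAS shifts left until y returns to 864.
Long run: y = 864 on the AD curve gives 864 = 4723 − 12p, so p = 321.58.

Long-run p = 321.58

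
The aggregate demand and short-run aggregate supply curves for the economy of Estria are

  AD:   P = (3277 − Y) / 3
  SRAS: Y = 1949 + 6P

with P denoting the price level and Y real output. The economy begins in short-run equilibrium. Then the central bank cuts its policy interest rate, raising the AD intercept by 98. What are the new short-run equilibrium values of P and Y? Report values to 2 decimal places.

This is a positive demand shock: AD shifts right.
New AD: Y = 3375 − 3P.
Set AD = SRAS: 3375 − 3P = 1949 + 6P, so 1426 = 9P and P = 158.44.
Substituting into AD, Y = 2899.67.

P = 158.44, Y = 2899.67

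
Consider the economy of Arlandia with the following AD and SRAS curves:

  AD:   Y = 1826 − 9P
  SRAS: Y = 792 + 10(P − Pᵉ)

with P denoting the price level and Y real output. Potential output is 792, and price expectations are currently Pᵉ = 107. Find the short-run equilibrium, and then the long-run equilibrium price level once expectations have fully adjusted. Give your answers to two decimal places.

Short run: with Pᵉ = 107, SRAS is Y = 10P − 278. Setting AD = SRAS gives 2104 = 19P, so P = 110.74 and Y = 1826 − 9P = 829.37.
Output 829.37 is above potential 792, so over time expected prices rise and SRAS shifts left until Y returns to 792.
Long run: Y = 792 on the AD curve gives 792 = 1826 − 9P, so P = 114.89.

Short run: P = 110.74, Y = 829.37. Long run: P = 114.89.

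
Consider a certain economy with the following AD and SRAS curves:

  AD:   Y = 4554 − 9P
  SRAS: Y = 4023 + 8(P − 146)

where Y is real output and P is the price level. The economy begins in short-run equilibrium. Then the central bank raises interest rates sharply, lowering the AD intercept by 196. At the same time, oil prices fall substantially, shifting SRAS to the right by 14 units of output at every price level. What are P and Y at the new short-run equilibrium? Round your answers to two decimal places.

P = 87.59, Y = 3569.71

After both shocks: AD is Y = 4358 − 9P and SRAS is Y = 2869 + 8P.
Setting them equal: 1489 = 17P, so P = 87.59.
Substituting into AD, Y = 3569.71.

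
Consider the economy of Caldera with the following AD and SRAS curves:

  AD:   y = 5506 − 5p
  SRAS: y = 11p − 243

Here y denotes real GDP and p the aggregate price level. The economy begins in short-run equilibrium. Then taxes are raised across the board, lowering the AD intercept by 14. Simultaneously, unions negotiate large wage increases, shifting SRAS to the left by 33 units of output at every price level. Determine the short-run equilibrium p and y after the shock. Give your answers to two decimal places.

p = 360.50, y = 3689.50

After both shocks: AD is y = 5492 − 5p and SRAS is y = 11p − 276.
Setting them equal: 5768 = 16p, so p = 360.50.
Substituting into AD, y = 3689.50.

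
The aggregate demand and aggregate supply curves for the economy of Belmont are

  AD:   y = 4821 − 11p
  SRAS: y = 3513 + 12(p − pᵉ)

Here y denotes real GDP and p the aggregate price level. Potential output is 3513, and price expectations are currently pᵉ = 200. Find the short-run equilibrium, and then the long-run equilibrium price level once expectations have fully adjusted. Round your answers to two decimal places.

Short run: p = 161.22, y = 3047.61. Long run: p = 118.91.

Short run: with pᵉ = 200, SRAS is y = 1113 + 12p. Setting AD = SRAS gives 3708 = 23p, so p = 161.22 and y = 4821 − 11p = 3047.61.
Output 3047.61 is below potential 3513, so over time expected prices fall and SRAS shifts right until y returns to 3513.
Long run: y = 3513 on the AD curve gives 3513 = 4821 − 11p, so p = 118.91.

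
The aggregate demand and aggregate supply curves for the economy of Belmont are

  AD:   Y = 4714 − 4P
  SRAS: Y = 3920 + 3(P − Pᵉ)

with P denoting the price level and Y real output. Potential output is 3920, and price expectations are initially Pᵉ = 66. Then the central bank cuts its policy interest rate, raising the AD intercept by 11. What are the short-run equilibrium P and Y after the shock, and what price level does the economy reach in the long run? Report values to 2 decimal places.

AD shifts right: new AD is Y = 4725 − 4P. With Pᵉ = 66, SRAS is Y = 3722 + 3P.
Short run: 4725 − 4P = 3722 + 3P gives 1003 = 7P, so P = 143.29 and Y = 4725 − 4P = 4151.86.
Y = 4151.86 is above potential 3920; expectations adjust and SRAS shifts left until Y = 3920.
Long run: on the new AD curve, 3920 = 4725 − 4P gives P = 201.25.

Short run: P = 143.29, Y = 4151.86. Long run: P = 201.25.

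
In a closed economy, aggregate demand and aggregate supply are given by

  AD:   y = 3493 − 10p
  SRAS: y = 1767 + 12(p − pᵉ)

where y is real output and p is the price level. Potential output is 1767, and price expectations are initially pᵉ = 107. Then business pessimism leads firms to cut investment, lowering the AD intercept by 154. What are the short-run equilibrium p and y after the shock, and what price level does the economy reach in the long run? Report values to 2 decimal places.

Short run: p = 129.82, y = 2040.82. Long run: p = 157.20.

AD shifts left: new AD is y = 3339 − 10p. With pᵉ = 107, SRAS is y = 483 + 12p.
Short run: 3339 − 10p = 483 + 12p gives 2856 = 22p, so p = 129.82 and y = 3339 − 10p = 2040.82.
y = 2040.82 is above potential 1767; expectations adjust and SRAS shifts left until y = 1767.
Long run: on the new AD curve, 1767 = 3339 − 10p gives p = 157.20.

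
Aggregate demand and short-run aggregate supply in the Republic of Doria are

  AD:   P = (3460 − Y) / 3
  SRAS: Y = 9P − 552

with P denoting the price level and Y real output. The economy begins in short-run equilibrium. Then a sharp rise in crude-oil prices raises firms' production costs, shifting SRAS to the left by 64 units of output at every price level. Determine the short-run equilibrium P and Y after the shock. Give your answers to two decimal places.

P = 339.67, Y = 2441.00

This is a negative supply shock: SRAS shifts left.
New SRAS: Y = 9P − 616.
Set AD = SRAS: 3460 − 3P = 9P − 616, so 4076 = 12P and P = 339.67.
Substituting into AD, Y = 2441.00.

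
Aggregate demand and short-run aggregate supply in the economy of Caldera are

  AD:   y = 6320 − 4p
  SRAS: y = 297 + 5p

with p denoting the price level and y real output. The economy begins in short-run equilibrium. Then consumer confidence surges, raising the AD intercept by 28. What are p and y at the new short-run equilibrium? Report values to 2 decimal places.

This is a positive demand shock: AD shifts right.
New AD: y = 6348 − 4p.
Set AD = SRAS: 6348 − 4p = 297 + 5p, so 6051 = 9p and p = 672.33.
Substituting into AD, y = 3658.67.

p = 672.33, y = 3658.67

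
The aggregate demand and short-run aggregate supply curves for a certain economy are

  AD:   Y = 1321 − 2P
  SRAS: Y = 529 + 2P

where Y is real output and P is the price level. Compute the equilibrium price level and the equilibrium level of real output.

P = 198, Y = 925

Set AD = SRAS: 1321 − 2P = 529 + 2P, so 792 = 4P and P = 198.
Then Y = 1321 − 2·198 = 925.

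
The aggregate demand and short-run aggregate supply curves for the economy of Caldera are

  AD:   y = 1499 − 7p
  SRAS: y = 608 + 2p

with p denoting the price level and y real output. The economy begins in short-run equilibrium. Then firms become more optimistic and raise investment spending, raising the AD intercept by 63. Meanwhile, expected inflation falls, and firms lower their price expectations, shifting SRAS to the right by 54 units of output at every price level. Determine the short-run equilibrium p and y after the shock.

After both shocks: AD is y = 1562 − 7p and SRAS is y = 662 + 2p.
Setting them equal: 900 = 9p, so p = 100.
y = 1562 − 7·100 = 862.

p = 100, y = 862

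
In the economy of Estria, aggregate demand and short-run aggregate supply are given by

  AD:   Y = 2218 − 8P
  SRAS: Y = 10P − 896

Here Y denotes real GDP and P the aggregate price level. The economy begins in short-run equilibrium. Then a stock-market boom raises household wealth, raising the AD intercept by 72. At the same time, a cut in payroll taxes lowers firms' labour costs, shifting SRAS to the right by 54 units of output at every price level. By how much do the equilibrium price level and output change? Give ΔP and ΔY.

ΔP = +1, ΔY = +64

After both shocks: AD is Y = 2290 − 8P and SRAS is Y = 10P − 842.
Setting them equal: 3132 = 18P, so P = 174.
Y = 2290 − 8·174 = 898.
Initially P = 173, Y = 834, so ΔP = +1 and ΔY = +64.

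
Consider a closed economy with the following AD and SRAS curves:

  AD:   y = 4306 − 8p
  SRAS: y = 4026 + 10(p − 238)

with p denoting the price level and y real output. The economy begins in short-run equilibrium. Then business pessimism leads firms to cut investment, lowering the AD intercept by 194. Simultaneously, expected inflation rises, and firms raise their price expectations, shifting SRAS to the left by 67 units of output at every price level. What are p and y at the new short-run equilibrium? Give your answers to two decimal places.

p = 140.72, y = 2986.22

After both shocks: AD is y = 4112 − 8p and SRAS is y = 1579 + 10p.
Setting them equal: 2533 = 18p, so p = 140.72.
Substituting into AD, y = 2986.22.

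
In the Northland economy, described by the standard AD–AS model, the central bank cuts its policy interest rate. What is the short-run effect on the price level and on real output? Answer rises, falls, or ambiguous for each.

This is a positive demand shock: AD shifts right.
Moving along the upward-sloping SRAS curve, P rises and Y rises.

Price level: rises; output: rises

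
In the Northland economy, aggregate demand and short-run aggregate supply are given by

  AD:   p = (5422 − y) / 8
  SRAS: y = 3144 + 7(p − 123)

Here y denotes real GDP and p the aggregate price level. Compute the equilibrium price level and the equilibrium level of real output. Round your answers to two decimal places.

p = 209.27, y = 3747.87

Write SRAS as y = 3144 + 7p − 861 = 2283 + 7p.
Rearrange AD to y = 5422 − 8p.
Set AD = SRAS: 5422 − 8p = 2283 + 7p, so 3139 = 15p and p = 209.27.
Substituting into AD, y = 5422 − 8p = 3747.87.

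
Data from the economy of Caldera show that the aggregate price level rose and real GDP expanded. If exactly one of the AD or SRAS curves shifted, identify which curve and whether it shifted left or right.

AD shifted right

P rose and Y rose. An AD shift moves P and Y in the same direction; an SRAS shift moves them in opposite directions.
Here P and Y moved in the same direction, so the AD curve shifted.
Since Y rose, AD shifted right.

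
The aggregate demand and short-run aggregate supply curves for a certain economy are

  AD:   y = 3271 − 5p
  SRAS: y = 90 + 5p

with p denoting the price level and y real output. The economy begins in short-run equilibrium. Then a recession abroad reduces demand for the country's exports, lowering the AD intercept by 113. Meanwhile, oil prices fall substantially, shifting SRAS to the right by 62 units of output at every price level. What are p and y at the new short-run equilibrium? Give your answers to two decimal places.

After both shocks: AD is y = 3158 − 5p and SRAS is y = 152 + 5p.
Setting them equal: 3006 = 10p, so p = 300.60.
Substituting into AD, y = 1655.00.

p = 300.60, y = 1655.00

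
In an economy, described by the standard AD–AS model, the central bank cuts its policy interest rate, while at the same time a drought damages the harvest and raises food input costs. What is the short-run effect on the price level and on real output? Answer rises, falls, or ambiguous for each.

The first event is a positive demand shock: AD shifts right, which by itself pushes P up and Y up.
The second is an adverse supply shock: SRAS shifts left, which by itself pushes P up and Y down.
Both shocks push P up, so P rises. The two shocks push Y in opposite directions, so the effect on Y is ambiguous.

Price level: rises; output: ambiguous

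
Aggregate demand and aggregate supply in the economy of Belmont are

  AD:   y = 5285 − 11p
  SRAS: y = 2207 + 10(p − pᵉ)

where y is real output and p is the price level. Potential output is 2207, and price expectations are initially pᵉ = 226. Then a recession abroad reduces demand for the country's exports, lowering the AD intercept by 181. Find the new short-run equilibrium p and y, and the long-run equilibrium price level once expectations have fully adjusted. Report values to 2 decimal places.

Short run: p = 245.57, y = 2402.71. Long run: p = 263.36.

AD shifts left: new AD is y = 5104 − 11p. With pᵉ = 226, SRAS is y = 10p − 53.
Short run: 5104 − 11p = 10p − 53 gives 5157 = 21p, so p = 245.57 and y = 5104 − 11p = 2402.71.
y = 2402.71 is above potential 2207; expectations adjust and SRAS shifts left until y = 2207.
Long run: on the new AD curve, 2207 = 5104 − 11p gives p = 263.36.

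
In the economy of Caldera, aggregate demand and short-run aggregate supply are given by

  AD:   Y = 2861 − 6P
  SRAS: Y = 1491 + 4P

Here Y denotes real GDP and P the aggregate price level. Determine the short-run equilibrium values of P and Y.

P = 137, Y = 2039

Set AD = SRAS: 2861 − 6P = 1491 + 4P, so 1370 = 10P and P = 137.
Then Y = 2861 − 6·137 = 2039.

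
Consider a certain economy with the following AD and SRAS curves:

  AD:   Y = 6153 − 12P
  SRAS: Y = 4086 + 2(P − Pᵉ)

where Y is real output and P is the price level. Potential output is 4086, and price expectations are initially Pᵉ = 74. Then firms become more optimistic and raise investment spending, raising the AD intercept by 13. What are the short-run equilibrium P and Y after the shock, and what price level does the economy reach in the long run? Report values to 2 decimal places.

AD shifts right: new AD is Y = 6166 − 12P. With Pᵉ = 74, SRAS is Y = 3938 + 2P.
Short run: 6166 − 12P = 3938 + 2P gives 2228 = 14P, so P = 159.14 and Y = 6166 − 12P = 4256.29.
Y = 4256.29 is above potential 4086; expectations adjust and SRAS shifts left until Y = 4086.
Long run: on the new AD curve, 4086 = 6166 − 12P gives P = 173.33.

Short run: P = 159.14, Y = 4256.29. Long run: P = 173.33.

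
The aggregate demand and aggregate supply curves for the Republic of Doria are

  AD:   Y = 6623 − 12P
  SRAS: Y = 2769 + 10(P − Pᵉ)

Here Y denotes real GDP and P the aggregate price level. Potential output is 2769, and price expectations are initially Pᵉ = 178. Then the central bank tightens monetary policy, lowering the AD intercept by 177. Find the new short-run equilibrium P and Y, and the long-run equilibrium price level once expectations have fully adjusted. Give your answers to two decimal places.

Short run: P = 248.05, Y = 3469.45. Long run: P = 306.42.

AD shifts left: new AD is Y = 6446 − 12P. With Pᵉ = 178, SRAS is Y = 989 + 10P.
Short run: 6446 − 12P = 989 + 10P gives 5457 = 22P, so P = 248.05 and Y = 6446 − 12P = 3469.45.
Y = 3469.45 is above potential 2769; expectations adjust and SRAS shifts left until Y = 2769.
Long run: on the new AD curve, 2769 = 6446 − 12P gives P = 306.42.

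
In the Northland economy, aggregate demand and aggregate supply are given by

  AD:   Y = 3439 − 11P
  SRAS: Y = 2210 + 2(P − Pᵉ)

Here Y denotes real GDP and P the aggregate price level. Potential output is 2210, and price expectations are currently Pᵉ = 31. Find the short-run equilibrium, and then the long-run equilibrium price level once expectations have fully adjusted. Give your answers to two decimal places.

Short run: P = 99.31, Y = 2346.62. Long run: P = 111.73.

Short run: with Pᵉ = 31, SRAS is Y = 2148 + 2P. Setting AD = SRAS gives 1291 = 13P, so P = 99.31 and Y = 3439 − 11P = 2346.62.
Output 2346.62 is above potential 2210, so over time expected prices rise and SRAS shifts left until Y returns to 2210.
Long run: Y = 2210 on the AD curve gives 2210 = 3439 − 11P, so P = 111.73.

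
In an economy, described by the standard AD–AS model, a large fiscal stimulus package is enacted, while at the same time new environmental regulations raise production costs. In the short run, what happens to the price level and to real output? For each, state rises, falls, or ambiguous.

The first event is a positive demand shock: AD shifts right, which by itself pushes P up and Y up.
The second is an adverse supply shock: SRAS shifts left, which by itself pushes P up and Y down.
Both shocks push P up, so P rises. The two shocks push Y in opposite directions, so the effect on Y is ambiguous.

Price level: rises; output: ambiguous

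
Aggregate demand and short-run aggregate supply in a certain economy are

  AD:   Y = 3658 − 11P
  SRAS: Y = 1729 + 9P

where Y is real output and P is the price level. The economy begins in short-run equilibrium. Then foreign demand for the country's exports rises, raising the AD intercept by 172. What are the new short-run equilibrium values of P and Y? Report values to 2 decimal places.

P = 105.05, Y = 2674.45

This is a positive demand shock: AD shifts right.
New AD: Y = 3830 − 11P.
Set AD = SRAS: 3830 − 11P = 1729 + 9P, so 2101 = 20P and P = 105.05.
Substituting into AD, Y = 2674.45.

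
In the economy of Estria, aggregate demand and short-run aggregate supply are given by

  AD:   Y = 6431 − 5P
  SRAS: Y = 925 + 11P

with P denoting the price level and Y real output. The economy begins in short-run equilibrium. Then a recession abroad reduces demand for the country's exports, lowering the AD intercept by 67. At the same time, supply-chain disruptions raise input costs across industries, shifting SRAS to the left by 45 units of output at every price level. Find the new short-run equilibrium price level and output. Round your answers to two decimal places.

P = 342.75, Y = 4650.25

After both shocks: AD is Y = 6364 − 5P and SRAS is Y = 880 + 11P.
Setting them equal: 5484 = 16P, so P = 342.75.
Substituting into AD, Y = 4650.25.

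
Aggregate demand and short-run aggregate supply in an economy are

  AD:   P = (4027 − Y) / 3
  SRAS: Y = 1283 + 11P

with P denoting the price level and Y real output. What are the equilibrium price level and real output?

Rearrange AD to Y = 4027 − 3P.
Set AD = SRAS: 4027 − 3P = 1283 + 11P, so 2744 = 14P and P = 196.
Then Y = 4027 − 3·196 = 3439.

P = 196, Y = 3439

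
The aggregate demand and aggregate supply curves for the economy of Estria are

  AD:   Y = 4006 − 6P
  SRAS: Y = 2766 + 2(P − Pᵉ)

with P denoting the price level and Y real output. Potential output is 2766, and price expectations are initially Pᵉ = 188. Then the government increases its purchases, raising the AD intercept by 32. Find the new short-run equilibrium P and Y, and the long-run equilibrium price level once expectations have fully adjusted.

AD shifts right: new AD is Y = 4038 − 6P. With Pᵉ = 188, SRAS is Y = 2390 + 2P.
Short run: 4038 − 6P = 2390 + 2P gives 1648 = 8P, so P = 206 and Y = 4038 − 6·206 = 2802.
Y = 2802 is above potential 2766; expectations adjust and SRAS shifts left until Y = 2766.
Long run: on the new AD curve, 2766 = 4038 − 6P gives P = 212.

Short run: P = 206, Y = 2802. Long run: P = 212.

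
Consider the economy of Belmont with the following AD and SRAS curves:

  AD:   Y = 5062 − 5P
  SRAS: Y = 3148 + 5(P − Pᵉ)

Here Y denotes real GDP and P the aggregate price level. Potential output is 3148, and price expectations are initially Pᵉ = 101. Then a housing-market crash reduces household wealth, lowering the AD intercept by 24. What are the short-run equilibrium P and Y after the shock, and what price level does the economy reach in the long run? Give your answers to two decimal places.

AD shifts left: new AD is Y = 5038 − 5P. With Pᵉ = 101, SRAS is Y = 2643 + 5P.
Short run: 5038 − 5P = 2643 + 5P gives 2395 = 10P, so P = 239.50 and Y = 5038 − 5P = 3840.50.
Y = 3840.50 is above potential 3148; expectations adjust and SRAS shifts left until Y = 3148.
Long run: on the new AD curve, 3148 = 5038 − 5P gives P = 378.00.

Short run: P = 239.50, Y = 3840.50. Long run: P = 378.00.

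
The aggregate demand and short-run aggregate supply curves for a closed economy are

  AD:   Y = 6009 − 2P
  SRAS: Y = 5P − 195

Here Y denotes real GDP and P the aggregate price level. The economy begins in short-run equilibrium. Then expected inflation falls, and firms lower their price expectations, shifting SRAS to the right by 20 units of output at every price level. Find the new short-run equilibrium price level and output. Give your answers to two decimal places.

P = 883.43, Y = 4242.14

This is a positive supply shock: SRAS shifts right.
New SRAS: Y = 5P − 175.
Set AD = SRAS: 6009 − 2P = 5P − 175, so 6184 = 7P and P = 883.43.
Substituting into AD, Y = 4242.14.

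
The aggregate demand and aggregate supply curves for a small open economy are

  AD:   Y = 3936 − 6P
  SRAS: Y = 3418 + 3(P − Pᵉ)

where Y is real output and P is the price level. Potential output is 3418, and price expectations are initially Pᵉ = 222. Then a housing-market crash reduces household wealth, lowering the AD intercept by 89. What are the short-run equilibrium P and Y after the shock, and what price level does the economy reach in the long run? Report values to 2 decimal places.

Short run: P = 121.67, Y = 3117.00. Long run: P = 71.50.

AD shifts left: new AD is Y = 3847 − 6P. With Pᵉ = 222, SRAS is Y = 2752 + 3P.
Short run: 3847 − 6P = 2752 + 3P gives 1095 = 9P, so P = 121.67 and Y = 3847 − 6P = 3117.00.
Y = 3117.00 is below potential 3418; expectations adjust and SRAS shifts right until Y = 3418.
Long run: on the new AD curve, 3418 = 3847 − 6P gives P = 71.50.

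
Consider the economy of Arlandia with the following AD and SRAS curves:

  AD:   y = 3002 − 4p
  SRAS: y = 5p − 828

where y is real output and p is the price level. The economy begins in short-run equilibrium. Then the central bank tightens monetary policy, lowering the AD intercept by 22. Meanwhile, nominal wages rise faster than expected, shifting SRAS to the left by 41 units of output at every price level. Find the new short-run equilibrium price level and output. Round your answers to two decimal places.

p = 427.67, y = 1269.33

After both shocks: AD is y = 2980 − 4p and SRAS is y = 5p − 869.
Setting them equal: 3849 = 9p, so p = 427.67.
Substituting into AD, y = 1269.33.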